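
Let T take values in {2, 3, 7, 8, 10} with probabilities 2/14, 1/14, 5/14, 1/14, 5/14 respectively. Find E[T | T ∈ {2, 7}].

P(T ∈ {2, 7}) = 1/2.
Σ over the event: 2·1/7 + 7·5/14 = 39/14.
E[T | T ∈ {2, 7}] = (39/14) / (1/2) = 39/7.

39/7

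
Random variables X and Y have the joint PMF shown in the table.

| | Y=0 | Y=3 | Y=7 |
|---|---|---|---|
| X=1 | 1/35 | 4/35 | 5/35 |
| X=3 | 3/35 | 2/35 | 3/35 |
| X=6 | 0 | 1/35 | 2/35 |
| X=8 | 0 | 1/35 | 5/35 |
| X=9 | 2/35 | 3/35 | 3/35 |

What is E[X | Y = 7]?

P(Y = 7) = 18/35.
Σ X·P over the event = 1·(5/35) + 3·(3/35) + 6·(2/35) + 8·(5/35) + 9·(3/35) = 93/35.
E[X | Y = 7] = (93/35) / (18/35) = 31/6.

31/6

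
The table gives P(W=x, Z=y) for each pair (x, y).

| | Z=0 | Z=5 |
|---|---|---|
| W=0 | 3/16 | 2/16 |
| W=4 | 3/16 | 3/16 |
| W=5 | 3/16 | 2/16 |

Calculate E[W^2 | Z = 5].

14

P(Z = 5) = 7/16.
Summing W^2·P(W=x,Z=y) over the conditioning event gives 49/8.
E[W^2 | Z = 5] = (49/8) / (7/16) = 14.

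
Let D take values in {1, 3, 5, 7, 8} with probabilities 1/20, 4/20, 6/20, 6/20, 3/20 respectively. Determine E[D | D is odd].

5

P(D is odd) = 17/20.
Σ over the event: 1·1/20 + 3·1/5 + 5·3/10 + 7·3/10 = 17/4.
E[D | D is odd] = (17/4) / (17/20) = 5.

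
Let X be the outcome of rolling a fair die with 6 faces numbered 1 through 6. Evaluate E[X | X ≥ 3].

Given X ≥ 3, X is equally likely to be any of {3, 4, 5, 6}.
E[X | X ≥ 3] = (3 + 4 + 5 + 6) / 4 = 9/2.

9/2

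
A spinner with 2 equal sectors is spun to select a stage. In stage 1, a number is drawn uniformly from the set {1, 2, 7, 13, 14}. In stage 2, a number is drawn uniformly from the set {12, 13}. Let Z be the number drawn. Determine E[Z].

E[Z | stage 1] = (1+2+7+13+14)/5 = 37/5.
E[Z | stage 2] = (12+13)/2 = 25/2.
E[Z] = (1/2)·(37/5) + (1/2)·(25/2) = 199/20.

199/20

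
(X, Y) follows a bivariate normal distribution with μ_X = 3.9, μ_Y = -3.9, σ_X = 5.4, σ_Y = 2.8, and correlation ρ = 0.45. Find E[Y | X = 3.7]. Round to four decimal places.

For a bivariate normal, E[Y | X=x] = μ_Y + ρ·(σ_Y/σ_X)·(x − μ_X).
E[Y | X=3.7] = -3.9 + (0.45)·(2.8/5.4)·(3.7 − (3.9)) = -3.9 + (0.23333)·(-0.2) = -3.9467.

-3.9467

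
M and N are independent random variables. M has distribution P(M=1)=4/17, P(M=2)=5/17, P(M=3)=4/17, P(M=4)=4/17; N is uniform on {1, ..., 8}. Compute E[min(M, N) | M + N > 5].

P(M + N > 5) = 93/136.
Summing min(M,N)·P(x,y) over outcomes with M + N > 5 gives 7/4.
E[min(M, N) | M + N > 5] = (7/4) / (93/136) = 238/93.

238/93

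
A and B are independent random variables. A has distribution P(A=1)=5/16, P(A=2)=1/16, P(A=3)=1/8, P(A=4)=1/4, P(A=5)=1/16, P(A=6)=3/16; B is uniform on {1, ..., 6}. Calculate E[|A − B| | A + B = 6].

P(A + B = 6) = 13/96.
Summing |A−B|·P(x,y) over outcomes with A + B = 6 gives 17/48.
E[|A − B| | A + B = 6] = (17/48) / (13/96) = 34/13.

34/13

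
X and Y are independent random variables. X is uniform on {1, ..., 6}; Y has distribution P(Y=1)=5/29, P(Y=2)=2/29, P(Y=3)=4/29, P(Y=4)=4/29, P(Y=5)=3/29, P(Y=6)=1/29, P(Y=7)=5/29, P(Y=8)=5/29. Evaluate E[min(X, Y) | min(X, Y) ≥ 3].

357/88

P(min(X, Y) ≥ 3) = 44/87.
Summing min(X,Y)·P(x,y) over outcomes with min(X, Y) ≥ 3 gives 119/58.
E[min(X, Y) | min(X, Y) ≥ 3] = (119/58) / (44/87) = 357/88.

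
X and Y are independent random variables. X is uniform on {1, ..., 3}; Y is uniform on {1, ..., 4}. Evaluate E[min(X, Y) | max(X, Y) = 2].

Outcomes with max(X, Y) = 2: (1,2), (2,1), (2,2), each with probability 1/12.
E[min(X, Y) | max(X, Y) = 2] = (1 + 1 + 2) / 3 = 4/3.

4/3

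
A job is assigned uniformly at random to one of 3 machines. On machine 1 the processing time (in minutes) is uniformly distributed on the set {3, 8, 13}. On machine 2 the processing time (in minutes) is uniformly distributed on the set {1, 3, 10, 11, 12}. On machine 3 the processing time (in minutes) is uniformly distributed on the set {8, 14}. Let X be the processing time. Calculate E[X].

44/5

E[X | machine 1] = (3+8+13)/3 = 8.
E[X | machine 2] = (1+3+10+11+12)/5 = 37/5.
E[X | machine 3] = (8+14)/2 = 11.
By the law of total expectation,
E[X] = (1/3)·(8) + (1/3)·(37/5) + (1/3)·(11) = 44/5.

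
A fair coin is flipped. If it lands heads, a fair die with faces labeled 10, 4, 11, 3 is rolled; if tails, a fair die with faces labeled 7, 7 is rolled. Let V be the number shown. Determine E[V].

7

E[V | heads] = (10+4+11+3)/4 = 7.
E[V | tails] = (7+7)/2 = 7.
E[V] = (1/2)·(7) + (1/2)·(7) = 7.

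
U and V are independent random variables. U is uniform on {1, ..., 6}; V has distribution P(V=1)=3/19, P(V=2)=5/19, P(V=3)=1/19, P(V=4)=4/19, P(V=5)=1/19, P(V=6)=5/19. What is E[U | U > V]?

215/47

P(U > V) = 47/114.
Summing U·P(x,y) over outcomes with U > V gives 215/114.
E[U | U > V] = (215/114) / (47/114) = 215/47.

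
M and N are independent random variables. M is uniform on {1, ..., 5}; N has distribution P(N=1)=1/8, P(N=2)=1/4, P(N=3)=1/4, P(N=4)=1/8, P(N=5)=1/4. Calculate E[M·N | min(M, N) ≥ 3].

P(min(M, N) ≥ 3) = 3/8.
Summing MN·P(x,y) over outcomes with min(M, N) ≥ 3 gives 6.
E[M·N | min(M, N) ≥ 3] = (6) / (3/8) = 16.

16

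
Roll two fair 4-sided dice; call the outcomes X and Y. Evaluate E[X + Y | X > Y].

P(X > Y) = 3/8.
Summing (X+Y)·P(x,y) over outcomes with X > Y gives 15/8.
E[X + Y | X > Y] = (15/8) / (3/8) = 5.

5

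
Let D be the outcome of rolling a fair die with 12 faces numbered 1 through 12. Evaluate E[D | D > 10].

Given D > 10, D is equally likely to be any of {11, 12}.
E[D | D > 10] = (11 + 12) / 2 = 23/2.

23/2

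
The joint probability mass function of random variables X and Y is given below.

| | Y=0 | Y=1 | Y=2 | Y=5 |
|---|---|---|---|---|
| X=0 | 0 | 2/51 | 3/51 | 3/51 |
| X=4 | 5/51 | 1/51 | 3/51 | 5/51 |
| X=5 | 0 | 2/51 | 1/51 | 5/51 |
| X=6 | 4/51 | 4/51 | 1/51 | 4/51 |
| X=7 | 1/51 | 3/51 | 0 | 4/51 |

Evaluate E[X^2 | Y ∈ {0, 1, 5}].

P(Y ∈ {0, 1, 5}) = 43/51.
Summing X^2·P(X=x,Y=y) over the conditioning event gives 1175/51.
E[X^2 | Y ∈ {0, 1, 5}] = (1175/51) / (43/51) = 1175/43.

1175/43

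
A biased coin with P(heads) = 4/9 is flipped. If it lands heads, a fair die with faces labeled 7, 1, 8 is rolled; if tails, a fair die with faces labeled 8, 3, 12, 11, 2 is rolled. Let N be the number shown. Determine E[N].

E[N | heads] = (7+1+8)/3 = 16/3.
E[N | tails] = (8+3+12+11+2)/5 = 36/5.
By the law of total expectation,
E[N] = (4/9)·(16/3) + (5/9)·(36/5) = 172/27.

172/27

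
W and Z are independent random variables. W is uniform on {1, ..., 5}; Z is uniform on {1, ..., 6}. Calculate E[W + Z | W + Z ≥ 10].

31/3

Outcomes with W + Z ≥ 10: (4,6), (5,5), (5,6), each with probability 1/30.
E[W + Z | W + Z ≥ 10] = (10 + 10 + 11) / 3 = 31/3.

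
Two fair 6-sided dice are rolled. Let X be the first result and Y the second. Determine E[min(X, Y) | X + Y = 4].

4/3

P(X + Y = 4) = 1/12.
Summing min(X,Y)·P(x,y) over outcomes with X + Y = 4 gives 1/9.
E[min(X, Y) | X + Y = 4] = (1/9) / (1/12) = 4/3.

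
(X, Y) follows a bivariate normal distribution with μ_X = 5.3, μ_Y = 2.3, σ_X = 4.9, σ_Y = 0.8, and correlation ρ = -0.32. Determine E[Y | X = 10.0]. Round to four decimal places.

2.0544

For a bivariate normal, E[Y | X=x] = μ_Y + ρ·(σ_Y/σ_X)·(x − μ_X).
E[Y | X=10.0] = 2.3 + (-0.32)·(0.8/4.9)·(10.0 − (5.3)) = 2.3 + (-0.052245)·(4.7) = 2.0544.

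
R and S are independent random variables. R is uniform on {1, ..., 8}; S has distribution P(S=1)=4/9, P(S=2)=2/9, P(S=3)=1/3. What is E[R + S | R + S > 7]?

P(R + S > 7) = 13/36.
Summing (R+S)·P(x,y) over outcomes with R + S > 7 gives 59/18.
E[R + S | R + S > 7] = (59/18) / (13/36) = 118/13.

118/13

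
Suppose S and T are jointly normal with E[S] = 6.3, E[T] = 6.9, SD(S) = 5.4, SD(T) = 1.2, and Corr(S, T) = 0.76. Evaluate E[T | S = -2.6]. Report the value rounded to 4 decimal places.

5.3969

The regression of T on S has slope ρ·σ_T/σ_S and passes through (μ_S, μ_T).
E[T | S=-2.6] = 6.9 + (0.76)·(1.2/5.4)·(-2.6 − (6.3)) = 6.9 + (0.16889)·(-8.9) = 5.3969.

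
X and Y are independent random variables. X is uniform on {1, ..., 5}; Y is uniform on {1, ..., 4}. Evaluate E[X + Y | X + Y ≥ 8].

25/3

Outcomes with X + Y ≥ 8: (4,4), (5,3), (5,4), each with probability 1/20.
E[X + Y | X + Y ≥ 8] = (8 + 8 + 9) / 3 = 25/3.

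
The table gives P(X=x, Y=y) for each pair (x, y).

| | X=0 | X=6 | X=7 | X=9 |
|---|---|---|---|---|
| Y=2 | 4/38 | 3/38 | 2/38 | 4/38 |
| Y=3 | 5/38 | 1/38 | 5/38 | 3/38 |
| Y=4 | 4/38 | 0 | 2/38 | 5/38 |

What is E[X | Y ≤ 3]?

136/27

P(Y ≤ 3) = 27/38.
Σ X·P over the event = 0·(4/38) + 0·(5/38) + 6·(3/38) + 6·(1/38) + 7·(2/38) + 7·(5/38) + 9·(4/38) + 9·(3/38) = 68/19.
E[X | Y ≤ 3] = (68/19) / (27/38) = 136/27.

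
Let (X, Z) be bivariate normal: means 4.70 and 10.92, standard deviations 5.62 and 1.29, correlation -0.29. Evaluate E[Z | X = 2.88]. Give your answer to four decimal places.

11.0411

The regression of Z on X has slope ρ·σ_Z/σ_X and passes through (μ_X, μ_Z).
E[Z | X=2.88] = 10.92 + (-0.29)·(1.29/5.62)·(2.88 − (4.70)) = 10.92 + (-0.0665658)·(-1.82) = 11.0411.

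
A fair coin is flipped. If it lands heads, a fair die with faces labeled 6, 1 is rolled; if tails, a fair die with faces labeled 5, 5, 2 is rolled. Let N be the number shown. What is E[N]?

E[N | heads] = (6+1)/2 = 7/2.
E[N | tails] = (5+5+2)/3 = 4.
E[N] = (1/2)·(7/2) + (1/2)·(4) = 15/4.

15/4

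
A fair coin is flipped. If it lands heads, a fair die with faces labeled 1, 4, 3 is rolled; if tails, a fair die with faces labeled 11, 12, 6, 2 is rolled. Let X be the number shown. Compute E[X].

E[X | heads] = (1+4+3)/3 = 8/3.
E[X | tails] = (11+12+6+2)/4 = 31/4.
By the law of total expectation,
E[X] = (1/2)·(8/3) + (1/2)·(31/4) = 125/24.

125/24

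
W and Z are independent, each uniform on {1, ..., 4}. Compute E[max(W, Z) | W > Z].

10/3

Outcomes with W > Z: (2,1), (3,1), (3,2), (4,1), (4,2), (4,3), each with probability 1/16.
E[max(W, Z) | W > Z] = (2 + 3 + 3 + 4 + 4 + 4) / 6 = 10/3.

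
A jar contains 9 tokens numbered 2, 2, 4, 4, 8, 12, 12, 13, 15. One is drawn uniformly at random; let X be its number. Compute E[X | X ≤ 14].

P(X ≤ 14) = 8/9.
Σ over the event: 2·2/9 + 4·2/9 + 8·1/9 + 12·2/9 + 13·1/9 = 19/3.
E[X | X ≤ 14] = (19/3) / (8/9) = 57/8.

57/8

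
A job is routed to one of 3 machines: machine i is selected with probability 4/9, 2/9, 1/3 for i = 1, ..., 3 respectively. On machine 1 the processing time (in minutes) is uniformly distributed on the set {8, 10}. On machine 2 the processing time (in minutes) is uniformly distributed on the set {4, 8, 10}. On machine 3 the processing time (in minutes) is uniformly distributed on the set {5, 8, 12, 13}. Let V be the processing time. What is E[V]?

E[V | machine 1] = (8+10)/2 = 9.
E[V | machine 2] = (4+8+10)/3 = 22/3.
E[V | machine 3] = (5+8+12+13)/4 = 19/2.
E[V] = (4/9)·(9) + (2/9)·(22/3) + (1/3)·(19/2) = 475/54.

475/54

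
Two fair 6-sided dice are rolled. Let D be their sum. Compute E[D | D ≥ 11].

34/3

P(D ≥ 11) = 1/12.
Σ over the event: 11·1/18 + 12·1/36 = 17/18.
E[D | D ≥ 11] = (17/18) / (1/12) = 34/3.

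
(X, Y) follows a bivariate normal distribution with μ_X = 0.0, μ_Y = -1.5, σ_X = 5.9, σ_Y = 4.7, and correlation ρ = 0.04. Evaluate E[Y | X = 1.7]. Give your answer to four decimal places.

-1.4458

For a bivariate normal, E[Y | X=x] = μ_Y + ρ·(σ_Y/σ_X)·(x − μ_X).
E[Y | X=1.7] = -1.5 + (0.04)·(4.7/5.9)·(1.7 − (0.0)) = -1.5 + (0.031864)·(1.7) = -1.4458.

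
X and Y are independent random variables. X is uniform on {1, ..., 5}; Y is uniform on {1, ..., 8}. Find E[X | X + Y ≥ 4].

116/37

P(X + Y ≥ 4) = 37/40.
Summing X·P(x,y) over outcomes with X + Y ≥ 4 gives 29/10.
E[X | X + Y ≥ 4] = (29/10) / (37/40) = 116/37.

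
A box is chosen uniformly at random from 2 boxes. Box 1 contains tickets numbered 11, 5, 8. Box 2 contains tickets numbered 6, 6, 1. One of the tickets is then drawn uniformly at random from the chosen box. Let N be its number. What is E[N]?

37/6

E[N | box 1] = (11+5+8)/3 = 8.
E[N | box 2] = (6+6+1)/3 = 13/3.
E[N] = (1/2)·(8) + (1/2)·(13/3) = 37/6.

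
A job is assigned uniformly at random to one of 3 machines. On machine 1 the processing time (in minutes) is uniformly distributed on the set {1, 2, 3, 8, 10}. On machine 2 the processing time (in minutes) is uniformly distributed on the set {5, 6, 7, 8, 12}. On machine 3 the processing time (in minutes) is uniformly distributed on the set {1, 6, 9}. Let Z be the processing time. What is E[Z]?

266/45

E[Z | machine 1] = (1+2+3+8+10)/5 = 24/5.
E[Z | machine 2] = (5+6+7+8+12)/5 = 38/5.
E[Z | machine 3] = (1+6+9)/3 = 16/3.
E[Z] = (1/3)·(24/5) + (1/3)·(38/5) + (1/3)·(16/3) = 266/45.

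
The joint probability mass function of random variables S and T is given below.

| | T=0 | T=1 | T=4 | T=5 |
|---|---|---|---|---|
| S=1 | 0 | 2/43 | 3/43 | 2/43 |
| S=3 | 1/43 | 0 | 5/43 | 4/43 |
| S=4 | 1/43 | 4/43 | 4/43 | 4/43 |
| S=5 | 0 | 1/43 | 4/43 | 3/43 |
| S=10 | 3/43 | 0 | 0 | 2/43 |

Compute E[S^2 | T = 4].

P(T = 4) = 16/43.
Summing S^2·P(S=x,T=y) over the conditioning event gives 212/43.
E[S^2 | T = 4] = (212/43) / (16/43) = 53/4.

53/4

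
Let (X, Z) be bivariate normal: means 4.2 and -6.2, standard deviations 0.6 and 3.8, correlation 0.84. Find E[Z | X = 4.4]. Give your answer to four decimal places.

-5.1360

The regression of Z on X has slope ρ·σ_Z/σ_X and passes through (μ_X, μ_Z).
E[Z | X=4.4] = -6.2 + (0.84)·(3.8/0.6)·(4.4 − (4.2)) = -6.2 + (5.32)·(0.2) = -5.1360.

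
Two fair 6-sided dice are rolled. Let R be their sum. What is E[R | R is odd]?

7

P(R is odd) = 1/2.
Σ over the event: 3·1/18 + 5·1/9 + 7·1/6 + 9·1/9 + 11·1/18 = 7/2.
E[R | R is odd] = (7/2) / (1/2) = 7.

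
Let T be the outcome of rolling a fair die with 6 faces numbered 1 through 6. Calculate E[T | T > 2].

Given T > 2, T is equally likely to be any of {3, 4, 5, 6}.
E[T | T > 2] = (3 + 4 + 5 + 6) / 4 = 9/2.

9/2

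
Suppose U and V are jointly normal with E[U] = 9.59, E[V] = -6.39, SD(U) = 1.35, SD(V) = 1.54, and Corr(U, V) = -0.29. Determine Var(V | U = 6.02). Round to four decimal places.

2.1721

The conditional variance in a bivariate normal is σ_V²(1 − ρ²), independent of x.
Var(V | U=6.02) = (1.54)²·(1 − (-0.29)²) = 2.3716·0.9159 = 2.1721.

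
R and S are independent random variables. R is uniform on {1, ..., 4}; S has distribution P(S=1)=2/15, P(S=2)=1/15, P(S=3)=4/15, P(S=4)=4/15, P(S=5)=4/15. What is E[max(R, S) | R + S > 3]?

219/55

P(R + S > 3) = 11/12.
Summing max(R,S)·P(x,y) over outcomes with R + S > 3 gives 73/20.
E[max(R, S) | R + S > 3] = (73/20) / (11/12) = 219/55.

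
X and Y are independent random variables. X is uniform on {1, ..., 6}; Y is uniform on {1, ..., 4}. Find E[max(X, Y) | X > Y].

P(X > Y) = 7/12.
Summing max(X,Y)·P(x,y) over outcomes with X > Y gives 8/3.
E[max(X, Y) | X > Y] = (8/3) / (7/12) = 32/7.

32/7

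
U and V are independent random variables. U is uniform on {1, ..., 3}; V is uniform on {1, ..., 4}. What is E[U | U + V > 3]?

20/9

Outcomes with U + V > 3: (1,3), (1,4), (2,2), (2,3), (2,4), (3,1), (3,2), (3,3), (3,4), each with probability 1/12.
E[U | U + V > 3] = (1 + 1 + 2 + 2 + 2 + 3 + 3 + 3 + 3) / 9 = 20/9.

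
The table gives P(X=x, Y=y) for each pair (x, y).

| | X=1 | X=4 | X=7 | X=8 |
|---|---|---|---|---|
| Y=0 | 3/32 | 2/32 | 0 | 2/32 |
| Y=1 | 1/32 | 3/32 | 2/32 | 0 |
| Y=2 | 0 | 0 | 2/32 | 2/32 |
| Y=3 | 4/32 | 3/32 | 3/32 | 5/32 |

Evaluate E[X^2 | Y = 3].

173/5

P(Y = 3) = 15/32.
Summing X^2·P(X=x,Y=y) over the conditioning event gives 519/32.
E[X^2 | Y = 3] = (519/32) / (15/32) = 173/5.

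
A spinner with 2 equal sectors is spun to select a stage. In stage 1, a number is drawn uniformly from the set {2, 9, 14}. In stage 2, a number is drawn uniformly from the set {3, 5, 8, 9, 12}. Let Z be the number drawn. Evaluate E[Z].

118/15

E[Z | stage 1] = (2+9+14)/3 = 25/3.
E[Z | stage 2] = (3+5+8+9+12)/5 = 37/5.
E[Z] = (1/2)·(25/3) + (1/2)·(37/5) = 118/15.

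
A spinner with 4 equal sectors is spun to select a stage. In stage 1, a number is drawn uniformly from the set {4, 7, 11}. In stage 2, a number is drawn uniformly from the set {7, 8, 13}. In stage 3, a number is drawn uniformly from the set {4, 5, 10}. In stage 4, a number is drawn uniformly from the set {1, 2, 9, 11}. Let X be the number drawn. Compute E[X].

E[X | stage 1] = (4+7+11)/3 = 22/3.
E[X | stage 2] = (7+8+13)/3 = 28/3.
E[X | stage 3] = (4+5+10)/3 = 19/3.
E[X | stage 4] = (1+2+9+11)/4 = 23/4.
E[X] = (1/4)·(22/3) + (1/4)·(28/3) + (1/4)·(19/3) + (1/4)·(23/4) = 115/16.

115/16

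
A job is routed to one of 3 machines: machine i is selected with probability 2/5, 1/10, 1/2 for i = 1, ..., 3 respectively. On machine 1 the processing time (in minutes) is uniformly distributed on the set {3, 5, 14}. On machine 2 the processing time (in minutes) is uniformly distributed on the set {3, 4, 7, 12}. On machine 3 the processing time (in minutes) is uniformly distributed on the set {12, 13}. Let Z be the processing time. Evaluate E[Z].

E[Z | machine 1] = (3+5+14)/3 = 22/3.
E[Z | machine 2] = (3+4+7+12)/4 = 13/2.
E[Z | machine 3] = (12+13)/2 = 25/2.
E[Z] = (2/5)·(22/3) + (1/10)·(13/2) + (1/2)·(25/2) = 59/6.

59/6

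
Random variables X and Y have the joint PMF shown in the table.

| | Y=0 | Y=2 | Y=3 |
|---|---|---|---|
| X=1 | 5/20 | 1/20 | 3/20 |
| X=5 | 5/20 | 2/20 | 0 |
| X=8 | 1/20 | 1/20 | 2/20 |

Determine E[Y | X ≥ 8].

2

P(X ≥ 8) = 1/5.
Σ Y·P over the event = 0·(1/20) + 2·(1/20) + 3·(2/20) = 2/5.
E[Y | X ≥ 8] = (2/5) / (1/5) = 2.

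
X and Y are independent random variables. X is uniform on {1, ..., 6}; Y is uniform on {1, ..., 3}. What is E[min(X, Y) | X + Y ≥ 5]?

P(X + Y ≥ 5) = 2/3.
Summing min(X,Y)·P(x,y) over outcomes with X + Y ≥ 5 gives 25/18.
E[min(X, Y) | X + Y ≥ 5] = (25/18) / (2/3) = 25/12.

25/12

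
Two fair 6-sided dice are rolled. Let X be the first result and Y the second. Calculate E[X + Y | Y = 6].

19/2

Outcomes with Y = 6: (1,6), (2,6), (3,6), (4,6), (5,6), (6,6), each with probability 1/36.
E[X + Y | Y = 6] = (7 + 8 + 9 + 10 + 11 + 12) / 6 = 19/2.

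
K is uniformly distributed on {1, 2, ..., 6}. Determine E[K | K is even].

4

Given K is even, K is equally likely to be any of {2, 4, 6}.
E[K | K is even] = (2 + 4 + 6) / 3 = 4.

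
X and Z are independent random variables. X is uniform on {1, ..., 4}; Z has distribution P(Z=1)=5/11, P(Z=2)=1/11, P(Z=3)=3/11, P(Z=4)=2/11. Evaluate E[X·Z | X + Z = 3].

2

P(X + Z = 3) = 3/22.
Summing XZ·P(x,y) over outcomes with X + Z = 3 gives 3/11.
E[X·Z | X + Z = 3] = (3/11) / (3/22) = 2.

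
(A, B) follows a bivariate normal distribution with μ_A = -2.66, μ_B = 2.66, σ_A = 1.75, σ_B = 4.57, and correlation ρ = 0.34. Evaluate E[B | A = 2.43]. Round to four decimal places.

For a bivariate normal, E[B | A=x] = μ_B + ρ·(σ_B/σ_A)·(x − μ_A).
E[B | A=2.43] = 2.66 + (0.34)·(4.57/1.75)·(2.43 − (-2.66)) = 2.66 + (0.887886)·(5.09) = 7.1793.

7.1793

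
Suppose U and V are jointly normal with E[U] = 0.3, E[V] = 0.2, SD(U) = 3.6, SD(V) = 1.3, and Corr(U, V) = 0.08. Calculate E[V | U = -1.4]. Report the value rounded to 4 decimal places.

E[V | U=x] = μ_V + ρ(σ_V/σ_U)(x − μ_U) for jointly normal variables.
E[V | U=-1.4] = 0.2 + (0.08)·(1.3/3.6)·(-1.4 − (0.3)) = 0.2 + (0.028889)·(-1.7) = 0.1509.

0.1509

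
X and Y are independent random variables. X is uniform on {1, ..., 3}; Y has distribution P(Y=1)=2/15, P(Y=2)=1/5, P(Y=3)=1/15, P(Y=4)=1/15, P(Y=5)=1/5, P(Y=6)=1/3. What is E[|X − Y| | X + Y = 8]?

13/4

P(X + Y = 8) = 8/45.
Summing |X−Y|·P(x,y) over outcomes with X + Y = 8 gives 26/45.
E[|X − Y| | X + Y = 8] = (26/45) / (8/45) = 13/4.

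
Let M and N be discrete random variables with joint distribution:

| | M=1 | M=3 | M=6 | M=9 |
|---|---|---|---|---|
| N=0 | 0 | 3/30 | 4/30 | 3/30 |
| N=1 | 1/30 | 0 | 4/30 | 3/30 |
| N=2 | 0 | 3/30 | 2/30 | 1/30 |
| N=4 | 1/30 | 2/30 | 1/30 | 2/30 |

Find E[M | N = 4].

31/6

P(N = 4) = 1/5.
Σ M·P over the event = 1·(1/30) + 3·(2/30) + 6·(1/30) + 9·(2/30) = 31/30.
E[M | N = 4] = (31/30) / (1/5) = 31/6.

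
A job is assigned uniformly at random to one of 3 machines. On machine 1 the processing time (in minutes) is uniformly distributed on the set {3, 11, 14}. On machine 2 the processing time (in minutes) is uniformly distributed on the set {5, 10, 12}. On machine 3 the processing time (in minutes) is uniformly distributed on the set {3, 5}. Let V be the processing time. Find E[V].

67/9

E[V | machine 1] = (3+11+14)/3 = 28/3.
E[V | machine 2] = (5+10+12)/3 = 9.
E[V | machine 3] = (3+5)/2 = 4.
By the law of total expectation,
E[V] = (1/3)·(28/3) + (1/3)·(9) + (1/3)·(4) = 67/9.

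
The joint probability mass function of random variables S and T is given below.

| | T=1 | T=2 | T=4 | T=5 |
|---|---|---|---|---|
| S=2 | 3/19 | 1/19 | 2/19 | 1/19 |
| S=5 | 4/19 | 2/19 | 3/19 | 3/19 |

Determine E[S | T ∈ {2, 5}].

29/7

P(T ∈ {2, 5}) = 7/19.
Summing S·P(S=x,T=y) over the conditioning event gives 29/19.
E[S | T ∈ {2, 5}] = (29/19) / (7/19) = 29/7.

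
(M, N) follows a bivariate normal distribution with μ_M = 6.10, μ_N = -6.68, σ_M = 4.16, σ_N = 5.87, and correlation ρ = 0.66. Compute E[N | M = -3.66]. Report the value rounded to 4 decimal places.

The regression of N on M has slope ρ·σ_N/σ_M and passes through (μ_M, μ_N).
E[N | M=-3.66] = -6.68 + (0.66)·(5.87/4.16)·(-3.66 − (6.10)) = -6.68 + (0.9313)·(-9.76) = -15.7695.

-15.7695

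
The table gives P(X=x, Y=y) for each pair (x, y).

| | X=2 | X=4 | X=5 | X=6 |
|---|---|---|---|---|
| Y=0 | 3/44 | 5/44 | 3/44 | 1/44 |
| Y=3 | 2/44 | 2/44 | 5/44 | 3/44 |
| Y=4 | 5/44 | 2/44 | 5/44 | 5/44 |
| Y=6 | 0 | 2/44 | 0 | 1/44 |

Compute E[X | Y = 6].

P(Y = 6) = 3/44.
Σ X·P over the event = 4·(2/44) + 6·(1/44) = 7/22.
E[X | Y = 6] = (7/22) / (3/44) = 14/3.

14/3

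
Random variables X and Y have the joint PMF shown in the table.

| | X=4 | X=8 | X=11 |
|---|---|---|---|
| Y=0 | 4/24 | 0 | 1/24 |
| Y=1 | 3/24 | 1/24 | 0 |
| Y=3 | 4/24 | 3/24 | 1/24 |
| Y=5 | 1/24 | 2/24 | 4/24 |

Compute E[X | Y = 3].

P(Y = 3) = 1/3.
Σ X·P over the event = 4·(4/24) + 8·(3/24) + 11·(1/24) = 17/8.
E[X | Y = 3] = (17/8) / (1/3) = 51/8.

51/8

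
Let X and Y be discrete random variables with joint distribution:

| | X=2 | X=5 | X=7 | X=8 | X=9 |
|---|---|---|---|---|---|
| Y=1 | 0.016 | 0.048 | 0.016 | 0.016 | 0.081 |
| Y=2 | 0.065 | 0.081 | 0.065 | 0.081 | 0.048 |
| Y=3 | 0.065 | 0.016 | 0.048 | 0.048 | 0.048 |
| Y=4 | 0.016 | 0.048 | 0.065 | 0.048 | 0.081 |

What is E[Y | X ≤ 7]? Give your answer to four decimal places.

2.5592

P(X ≤ 7) = 0.549.
Summing Y·P(X=x,Y=y) over the conditioning event gives 1.405.
E[Y | X ≤ 7] = (1.405) / (0.549) = 2.5592.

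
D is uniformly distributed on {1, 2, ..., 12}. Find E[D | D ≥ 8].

Given D ≥ 8, D is equally likely to be any of {8, 9, 10, 11, 12}.
E[D | D ≥ 8] = (8 + 9 + 10 + 11 + 12) / 5 = 10.

10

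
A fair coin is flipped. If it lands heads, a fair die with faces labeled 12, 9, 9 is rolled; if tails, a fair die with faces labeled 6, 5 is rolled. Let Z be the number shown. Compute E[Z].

31/4

E[Z | heads] = (12+9+9)/3 = 10.
E[Z | tails] = (6+5)/2 = 11/2.
By the law of total expectation,
E[Z] = (1/2)·(10) + (1/2)·(11/2) = 31/4.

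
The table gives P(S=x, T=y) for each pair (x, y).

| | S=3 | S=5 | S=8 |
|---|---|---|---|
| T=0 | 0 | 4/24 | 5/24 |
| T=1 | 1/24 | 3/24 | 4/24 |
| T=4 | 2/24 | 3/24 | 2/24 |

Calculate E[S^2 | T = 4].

221/7

P(T = 4) = 7/24.
Σ S^2·P over the event = 9·(2/24) + 25·(3/24) + 64·(2/24) = 221/24.
E[S^2 | T = 4] = (221/24) / (7/24) = 221/7.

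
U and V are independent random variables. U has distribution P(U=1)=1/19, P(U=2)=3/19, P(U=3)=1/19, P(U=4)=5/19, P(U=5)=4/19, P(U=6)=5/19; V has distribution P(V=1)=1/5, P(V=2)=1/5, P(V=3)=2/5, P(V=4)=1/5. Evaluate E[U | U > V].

171/35

P(U > V) = 14/19.
Summing U·P(x,y) over outcomes with U > V gives 18/5.
E[U | U > V] = (18/5) / (14/19) = 171/35.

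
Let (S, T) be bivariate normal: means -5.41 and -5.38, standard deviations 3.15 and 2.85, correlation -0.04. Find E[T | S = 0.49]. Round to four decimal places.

E[T | S=x] = μ_T + ρ(σ_T/σ_S)(x − μ_S) for jointly normal variables.
E[T | S=0.49] = -5.38 + (-0.04)·(2.85/3.15)·(0.49 − (-5.41)) = -5.38 + (-0.03619)·(5.9) = -5.5935.

-5.5935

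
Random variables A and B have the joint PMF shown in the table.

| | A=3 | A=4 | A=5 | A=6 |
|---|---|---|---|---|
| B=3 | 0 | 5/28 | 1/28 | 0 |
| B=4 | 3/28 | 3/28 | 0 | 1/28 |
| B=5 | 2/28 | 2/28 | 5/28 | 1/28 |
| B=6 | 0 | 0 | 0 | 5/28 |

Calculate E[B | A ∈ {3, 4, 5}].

P(A ∈ {3, 4, 5}) = 3/4.
Summing B·P(A=x,B=y) over the conditioning event gives 87/28.
E[B | A ∈ {3, 4, 5}] = (87/28) / (3/4) = 29/7.

29/7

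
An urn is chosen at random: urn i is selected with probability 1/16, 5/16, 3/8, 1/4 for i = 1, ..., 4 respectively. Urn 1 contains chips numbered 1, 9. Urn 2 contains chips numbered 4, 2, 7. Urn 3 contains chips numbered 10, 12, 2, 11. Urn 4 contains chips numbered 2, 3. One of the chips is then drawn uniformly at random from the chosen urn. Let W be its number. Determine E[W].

E[W | urn 1] = (1+9)/2 = 5.
E[W | urn 2] = (4+2+7)/3 = 13/3.
E[W | urn 3] = (10+12+2+11)/4 = 35/4.
E[W | urn 4] = (2+3)/2 = 5/2.
E[W] = (1/16)·(5) + (5/16)·(13/3) + (3/8)·(35/4) + (1/4)·(5/2) = 535/96.

535/96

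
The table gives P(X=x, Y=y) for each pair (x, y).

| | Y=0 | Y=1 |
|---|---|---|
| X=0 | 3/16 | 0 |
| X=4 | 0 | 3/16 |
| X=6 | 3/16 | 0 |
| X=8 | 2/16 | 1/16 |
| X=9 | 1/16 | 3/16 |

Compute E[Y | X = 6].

P(X = 6) = 3/16.
Σ Y·P over the event = 0·(3/16) = 0.
E[Y | X = 6] = (0) / (3/16) = 0.

0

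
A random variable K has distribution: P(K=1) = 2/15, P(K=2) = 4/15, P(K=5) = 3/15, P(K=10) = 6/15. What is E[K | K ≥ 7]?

10

P(K ≥ 7) = 2/5.
Σ over the event: 10·2/5 = 4.
E[K | K ≥ 7] = (4) / (2/5) = 10.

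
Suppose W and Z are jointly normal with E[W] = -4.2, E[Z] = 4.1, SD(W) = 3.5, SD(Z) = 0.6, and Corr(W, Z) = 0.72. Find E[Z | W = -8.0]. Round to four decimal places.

The regression of Z on W has slope ρ·σ_Z/σ_W and passes through (μ_W, μ_Z).
E[Z | W=-8.0] = 4.1 + (0.72)·(0.6/3.5)·(-8.0 − (-4.2)) = 4.1 + (0.12343)·(-3.8) = 3.6310.

3.6310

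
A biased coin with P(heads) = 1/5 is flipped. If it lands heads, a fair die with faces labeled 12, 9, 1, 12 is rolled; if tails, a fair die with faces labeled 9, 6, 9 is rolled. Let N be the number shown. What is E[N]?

E[N | heads] = (12+9+1+12)/4 = 17/2.
E[N | tails] = (9+6+9)/3 = 8.
E[N] = (1/5)·(17/2) + (4/5)·(8) = 81/10.

81/10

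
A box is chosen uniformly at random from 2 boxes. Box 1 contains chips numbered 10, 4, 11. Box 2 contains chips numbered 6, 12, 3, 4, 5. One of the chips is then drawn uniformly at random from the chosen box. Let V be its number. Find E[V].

43/6

E[V | box 1] = (10+4+11)/3 = 25/3.
E[V | box 2] = (6+12+3+4+5)/5 = 6.
E[V] = (1/2)·(25/3) + (1/2)·(6) = 43/6.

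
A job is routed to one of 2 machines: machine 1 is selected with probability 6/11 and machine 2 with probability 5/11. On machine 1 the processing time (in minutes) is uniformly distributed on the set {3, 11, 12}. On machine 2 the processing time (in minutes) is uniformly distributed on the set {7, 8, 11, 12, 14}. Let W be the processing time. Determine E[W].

104/11

E[W | machine 1] = (3+11+12)/3 = 26/3.
E[W | machine 2] = (7+8+11+12+14)/5 = 52/5.
E[W] = (6/11)·(26/3) + (5/11)·(52/5) = 104/11.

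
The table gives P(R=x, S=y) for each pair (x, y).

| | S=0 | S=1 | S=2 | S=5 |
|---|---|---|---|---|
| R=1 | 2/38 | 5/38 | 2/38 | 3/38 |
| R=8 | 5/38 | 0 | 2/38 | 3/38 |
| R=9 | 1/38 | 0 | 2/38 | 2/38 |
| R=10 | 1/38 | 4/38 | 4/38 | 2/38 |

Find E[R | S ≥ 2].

141/20

P(S ≥ 2) = 10/19.
Σ R·P over the event = 1·(2/38) + 1·(3/38) + 8·(2/38) + 8·(3/38) + 9·(2/38) + 9·(2/38) + 10·(4/38) + 10·(2/38) = 141/38.
E[R | S ≥ 2] = (141/38) / (10/19) = 141/20.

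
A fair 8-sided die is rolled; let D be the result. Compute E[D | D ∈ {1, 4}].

P(D ∈ {1, 4}) = 1/4.
Σ over the event: 1·1/8 + 4·1/8 = 5/8.
E[D | D ∈ {1, 4}] = (5/8) / (1/4) = 5/2.

5/2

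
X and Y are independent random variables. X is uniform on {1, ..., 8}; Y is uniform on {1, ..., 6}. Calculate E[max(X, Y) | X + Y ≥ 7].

203/33

P(X + Y ≥ 7) = 11/16.
Summing max(X,Y)·P(x,y) over outcomes with X + Y ≥ 7 gives 203/48.
E[max(X, Y) | X + Y ≥ 7] = (203/48) / (11/16) = 203/33.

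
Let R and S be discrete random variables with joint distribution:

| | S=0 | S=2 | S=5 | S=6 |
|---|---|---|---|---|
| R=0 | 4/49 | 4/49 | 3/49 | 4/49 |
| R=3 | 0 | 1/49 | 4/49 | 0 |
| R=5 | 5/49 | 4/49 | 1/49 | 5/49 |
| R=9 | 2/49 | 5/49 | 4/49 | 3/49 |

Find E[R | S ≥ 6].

13/3

P(S ≥ 6) = 12/49.
Σ R·P over the event = 0·(4/49) + 5·(5/49) + 9·(3/49) = 52/49.
E[R | S ≥ 6] = (52/49) / (12/49) = 13/3.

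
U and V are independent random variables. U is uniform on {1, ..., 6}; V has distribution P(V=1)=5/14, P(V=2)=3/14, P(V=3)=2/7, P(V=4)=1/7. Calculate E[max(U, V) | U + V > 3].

300/71

P(U + V > 3) = 71/84.
Summing max(U,V)·P(x,y) over outcomes with U + V > 3 gives 25/7.
E[max(U, V) | U + V > 3] = (25/7) / (71/84) = 300/71.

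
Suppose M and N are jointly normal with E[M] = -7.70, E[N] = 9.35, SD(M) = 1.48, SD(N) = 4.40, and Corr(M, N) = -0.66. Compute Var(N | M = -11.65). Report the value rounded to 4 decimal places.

10.9268

Var(N | M=x) = (1 − ρ²)·σ_N².
Var(N | M=-11.65) = (4.40)²·(1 − (-0.66)²) = 19.36·0.5644 = 10.9268.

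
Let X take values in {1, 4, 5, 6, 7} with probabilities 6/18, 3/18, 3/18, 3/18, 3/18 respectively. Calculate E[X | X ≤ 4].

2

P(X ≤ 4) = 1/2.
Σ over the event: 1·1/3 + 4·1/6 = 1.
E[X | X ≤ 4] = (1) / (1/2) = 2.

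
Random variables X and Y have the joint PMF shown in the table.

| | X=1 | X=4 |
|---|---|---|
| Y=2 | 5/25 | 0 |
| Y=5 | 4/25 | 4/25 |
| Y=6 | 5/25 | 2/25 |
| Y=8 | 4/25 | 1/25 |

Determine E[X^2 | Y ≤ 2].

1

P(Y ≤ 2) = 1/5.
Σ X^2·P over the event = 1·(5/25) = 1/5.
E[X^2 | Y ≤ 2] = (1/5) / (1/5) = 1.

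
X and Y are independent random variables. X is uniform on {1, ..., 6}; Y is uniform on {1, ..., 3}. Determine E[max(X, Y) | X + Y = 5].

10/3

Outcomes with X + Y = 5: (2,3), (3,2), (4,1), each with probability 1/18.
E[max(X, Y) | X + Y = 5] = (3 + 3 + 4) / 3 = 10/3.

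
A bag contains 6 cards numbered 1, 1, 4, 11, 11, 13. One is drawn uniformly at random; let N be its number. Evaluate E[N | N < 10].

2

P(N < 10) = 1/2.
Σ over the event: 1·1/3 + 4·1/6 = 1.
E[N | N < 10] = (1) / (1/2) = 2.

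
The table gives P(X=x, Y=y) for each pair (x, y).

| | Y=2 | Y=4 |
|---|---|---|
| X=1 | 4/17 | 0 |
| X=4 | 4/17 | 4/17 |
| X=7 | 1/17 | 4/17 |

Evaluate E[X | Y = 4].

11/2

P(Y = 4) = 8/17.
Σ X·P over the event = 4·(4/17) + 7·(4/17) = 44/17.
E[X | Y = 4] = (44/17) / (8/17) = 11/2.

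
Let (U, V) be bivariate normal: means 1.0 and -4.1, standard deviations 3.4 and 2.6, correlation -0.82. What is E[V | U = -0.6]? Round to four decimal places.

-3.0967

E[V | U=x] = μ_V + ρ(σ_V/σ_U)(x − μ_U) for jointly normal variables.
E[V | U=-0.6] = -4.1 + (-0.82)·(2.6/3.4)·(-0.6 − (1.0)) = -4.1 + (-0.62706)·(-1.6) = -3.0967.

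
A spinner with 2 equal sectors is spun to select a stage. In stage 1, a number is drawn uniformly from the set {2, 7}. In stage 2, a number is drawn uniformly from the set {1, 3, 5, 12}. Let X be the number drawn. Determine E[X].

E[X | stage 1] = (2+7)/2 = 9/2.
E[X | stage 2] = (1+3+5+12)/4 = 21/4.
By the law of total expectation,
E[X] = (1/2)·(9/2) + (1/2)·(21/4) = 39/8.

39/8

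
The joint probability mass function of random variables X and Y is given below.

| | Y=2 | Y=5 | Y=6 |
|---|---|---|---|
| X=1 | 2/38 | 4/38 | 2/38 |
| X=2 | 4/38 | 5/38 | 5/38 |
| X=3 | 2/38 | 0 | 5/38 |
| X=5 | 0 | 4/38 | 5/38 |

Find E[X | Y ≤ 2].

2

P(Y ≤ 2) = 4/19.
Σ X·P over the event = 1·(2/38) + 2·(4/38) + 3·(2/38) = 8/19.
E[X | Y ≤ 2] = (8/19) / (4/19) = 2.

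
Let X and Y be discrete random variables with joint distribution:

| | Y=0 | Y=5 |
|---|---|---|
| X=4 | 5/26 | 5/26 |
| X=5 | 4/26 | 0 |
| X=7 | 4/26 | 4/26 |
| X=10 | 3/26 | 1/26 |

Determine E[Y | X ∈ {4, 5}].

25/14

P(X ∈ {4, 5}) = 7/13.
Σ Y·P over the event = 0·(5/26) + 5·(5/26) + 0·(4/26) = 25/26.
E[Y | X ∈ {4, 5}] = (25/26) / (7/13) = 25/14.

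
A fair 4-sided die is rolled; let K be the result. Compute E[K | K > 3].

4

Given K > 3, K is equally likely to be any of {4}.
E[K | K > 3] = (4) / 1 = 4.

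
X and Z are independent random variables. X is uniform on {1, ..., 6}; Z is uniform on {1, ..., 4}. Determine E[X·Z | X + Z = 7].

10

Outcomes with X + Z = 7: (3,4), (4,3), (5,2), (6,1), each with probability 1/24.
E[X·Z | X + Z = 7] = (12 + 12 + 10 + 6) / 4 = 10.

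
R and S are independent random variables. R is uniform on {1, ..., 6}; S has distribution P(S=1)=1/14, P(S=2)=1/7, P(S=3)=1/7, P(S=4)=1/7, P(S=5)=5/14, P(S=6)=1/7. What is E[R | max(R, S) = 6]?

19/4

P(max(R, S) = 6) = 2/7.
Summing R·P(x,y) over outcomes with max(R, S) = 6 gives 19/14.
E[R | max(R, S) = 6] = (19/14) / (2/7) = 19/4.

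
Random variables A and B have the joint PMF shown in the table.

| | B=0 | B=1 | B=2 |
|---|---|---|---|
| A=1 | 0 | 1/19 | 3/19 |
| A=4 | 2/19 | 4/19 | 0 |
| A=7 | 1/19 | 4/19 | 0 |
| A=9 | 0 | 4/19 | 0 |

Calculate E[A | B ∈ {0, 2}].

P(B ∈ {0, 2}) = 6/19.
Summing A·P(A=x,B=y) over the conditioning event gives 18/19.
E[A | B ∈ {0, 2}] = (18/19) / (6/19) = 3.

3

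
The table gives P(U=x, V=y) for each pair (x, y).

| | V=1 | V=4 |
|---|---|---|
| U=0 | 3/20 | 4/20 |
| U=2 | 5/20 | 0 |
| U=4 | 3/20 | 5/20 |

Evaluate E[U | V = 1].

2

P(V = 1) = 11/20.
Σ U·P over the event = 0·(3/20) + 2·(5/20) + 4·(3/20) = 11/10.
E[U | V = 1] = (11/10) / (11/20) = 2.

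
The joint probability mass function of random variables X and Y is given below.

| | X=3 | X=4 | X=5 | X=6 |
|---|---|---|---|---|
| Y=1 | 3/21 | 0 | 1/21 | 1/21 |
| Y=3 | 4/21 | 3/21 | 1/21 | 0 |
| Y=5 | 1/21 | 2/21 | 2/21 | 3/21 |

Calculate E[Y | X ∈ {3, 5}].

P(X ∈ {3, 5}) = 4/7.
Σ Y·P over the event = 1·(3/21) + 3·(4/21) + 5·(1/21) + 1·(1/21) + 3·(1/21) + 5·(2/21) = 34/21.
E[Y | X ∈ {3, 5}] = (34/21) / (4/7) = 17/6.

17/6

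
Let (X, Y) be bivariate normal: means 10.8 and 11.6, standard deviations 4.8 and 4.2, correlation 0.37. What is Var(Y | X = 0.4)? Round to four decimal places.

Var(Y | X=x) = (1 − ρ²)·σ_Y².
Var(Y | X=0.4) = (4.2)²·(1 − (0.37)²) = 17.64·0.8631 = 15.2251.

15.2251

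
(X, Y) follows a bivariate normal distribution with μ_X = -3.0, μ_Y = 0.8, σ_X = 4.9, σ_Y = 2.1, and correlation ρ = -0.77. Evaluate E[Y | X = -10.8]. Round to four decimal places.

3.3740

E[Y | X=x] = μ_Y + ρ(σ_Y/σ_X)(x − μ_X) for jointly normal variables.
E[Y | X=-10.8] = 0.8 + (-0.77)·(2.1/4.9)·(-10.8 − (-3.0)) = 0.8 + (-0.33)·(-7.8) = 3.3740.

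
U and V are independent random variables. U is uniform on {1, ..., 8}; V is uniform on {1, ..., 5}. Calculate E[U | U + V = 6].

3

Outcomes with U + V = 6: (1,5), (2,4), (3,3), (4,2), (5,1), each with probability 1/40.
E[U | U + V = 6] = (1 + 2 + 3 + 4 + 5) / 5 = 3.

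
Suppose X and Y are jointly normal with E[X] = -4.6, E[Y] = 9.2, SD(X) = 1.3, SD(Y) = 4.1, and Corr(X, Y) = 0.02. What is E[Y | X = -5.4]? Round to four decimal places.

9.1495

For a bivariate normal, E[Y | X=x] = μ_Y + ρ·(σ_Y/σ_X)·(x − μ_X).
E[Y | X=-5.4] = 9.2 + (0.02)·(4.1/1.3)·(-5.4 − (-4.6)) = 9.2 + (0.063077)·(-0.8) = 9.1495.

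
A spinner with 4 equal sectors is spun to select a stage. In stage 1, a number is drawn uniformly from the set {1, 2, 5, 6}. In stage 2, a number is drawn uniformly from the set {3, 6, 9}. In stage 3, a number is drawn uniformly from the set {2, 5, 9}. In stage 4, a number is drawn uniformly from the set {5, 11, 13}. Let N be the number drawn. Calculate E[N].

49/8

E[N | stage 1] = (1+2+5+6)/4 = 7/2.
E[N | stage 2] = (3+6+9)/3 = 6.
E[N | stage 3] = (2+5+9)/3 = 16/3.
E[N | stage 4] = (5+11+13)/3 = 29/3.
By the law of total expectation,
E[N] = (1/4)·(7/2) + (1/4)·(6) + (1/4)·(16/3) + (1/4)·(29/3) = 49/8.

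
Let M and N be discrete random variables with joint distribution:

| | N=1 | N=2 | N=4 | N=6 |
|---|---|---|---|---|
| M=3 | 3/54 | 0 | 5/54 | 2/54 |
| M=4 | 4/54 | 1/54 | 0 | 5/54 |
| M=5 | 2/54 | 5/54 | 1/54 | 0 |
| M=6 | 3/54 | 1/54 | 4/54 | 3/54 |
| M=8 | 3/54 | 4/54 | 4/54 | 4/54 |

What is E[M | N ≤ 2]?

P(N ≤ 2) = 13/27.
Summing M·P(M=x,N=y) over the conditioning event gives 8/3.
E[M | N ≤ 2] = (8/3) / (13/27) = 72/13.

72/13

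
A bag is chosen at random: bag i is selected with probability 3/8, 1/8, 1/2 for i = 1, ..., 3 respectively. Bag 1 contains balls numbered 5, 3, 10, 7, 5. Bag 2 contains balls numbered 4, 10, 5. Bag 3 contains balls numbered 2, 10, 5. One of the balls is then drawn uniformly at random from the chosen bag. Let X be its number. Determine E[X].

47/8

E[X | bag 1] = (5+3+10+7+5)/5 = 6.
E[X | bag 2] = (4+10+5)/3 = 19/3.
E[X | bag 3] = (2+10+5)/3 = 17/3.
E[X] = (3/8)·(6) + (1/8)·(19/3) + (1/2)·(17/3) = 47/8.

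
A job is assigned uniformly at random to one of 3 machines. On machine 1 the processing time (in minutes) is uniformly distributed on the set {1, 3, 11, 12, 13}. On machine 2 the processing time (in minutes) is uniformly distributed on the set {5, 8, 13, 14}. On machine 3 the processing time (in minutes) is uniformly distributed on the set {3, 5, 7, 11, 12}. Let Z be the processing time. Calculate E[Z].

E[Z | machine 1] = (1+3+11+12+13)/5 = 8.
E[Z | machine 2] = (5+8+13+14)/4 = 10.
E[Z | machine 3] = (3+5+7+11+12)/5 = 38/5.
E[Z] = (1/3)·(8) + (1/3)·(10) + (1/3)·(38/5) = 128/15.

128/15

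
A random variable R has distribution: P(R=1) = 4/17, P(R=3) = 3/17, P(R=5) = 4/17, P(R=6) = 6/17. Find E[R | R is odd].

P(R is odd) = 11/17.
Σ over the event: 1·4/17 + 3·3/17 + 5·4/17 = 33/17.
E[R | R is odd] = (33/17) / (11/17) = 3.

3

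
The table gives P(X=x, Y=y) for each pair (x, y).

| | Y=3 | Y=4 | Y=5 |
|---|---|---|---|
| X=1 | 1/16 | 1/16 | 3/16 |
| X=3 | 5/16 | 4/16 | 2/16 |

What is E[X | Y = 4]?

P(Y = 4) = 5/16.
Σ X·P over the event = 1·(1/16) + 3·(4/16) = 13/16.
E[X | Y = 4] = (13/16) / (5/16) = 13/5.

13/5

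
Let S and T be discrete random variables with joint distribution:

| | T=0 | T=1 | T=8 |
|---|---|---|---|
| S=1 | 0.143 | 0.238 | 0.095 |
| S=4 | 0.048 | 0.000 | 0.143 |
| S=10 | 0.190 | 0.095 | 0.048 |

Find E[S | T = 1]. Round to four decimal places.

P(T = 1) = 0.333.
Σ S·P over the event = 1·(0.238) + 10·(0.095) = 1.188.
E[S | T = 1] = (1.188) / (0.333) = 3.5676.

3.5676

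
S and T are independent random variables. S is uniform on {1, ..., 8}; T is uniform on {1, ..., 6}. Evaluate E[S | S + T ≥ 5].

P(S + T ≥ 5) = 7/8.
Summing S·P(x,y) over outcomes with S + T ≥ 5 gives 103/24.
E[S | S + T ≥ 5] = (103/24) / (7/8) = 103/21.

103/21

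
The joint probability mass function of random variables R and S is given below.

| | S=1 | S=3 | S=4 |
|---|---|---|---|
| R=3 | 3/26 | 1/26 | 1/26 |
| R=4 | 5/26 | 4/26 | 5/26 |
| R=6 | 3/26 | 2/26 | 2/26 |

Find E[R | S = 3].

P(S = 3) = 7/26.
Σ R·P over the event = 3·(1/26) + 4·(4/26) + 6·(2/26) = 31/26.
E[R | S = 3] = (31/26) / (7/26) = 31/7.

31/7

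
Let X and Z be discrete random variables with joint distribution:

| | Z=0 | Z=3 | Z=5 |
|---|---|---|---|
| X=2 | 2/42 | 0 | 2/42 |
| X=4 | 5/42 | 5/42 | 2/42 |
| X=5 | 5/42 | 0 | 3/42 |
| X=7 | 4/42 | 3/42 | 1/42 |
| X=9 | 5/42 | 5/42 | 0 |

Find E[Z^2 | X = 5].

75/8

P(X = 5) = 4/21.
Σ Z^2·P over the event = 0·(5/42) + 25·(3/42) = 25/14.
E[Z^2 | X = 5] = (25/14) / (4/21) = 75/8.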